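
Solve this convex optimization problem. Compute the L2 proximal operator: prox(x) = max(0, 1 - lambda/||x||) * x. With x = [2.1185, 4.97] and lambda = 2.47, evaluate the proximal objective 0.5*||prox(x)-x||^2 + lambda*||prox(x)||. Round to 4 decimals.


Step 1: Compute ||x||.
||x|| = 5.4027
Step 2: Compute scaling factor.
scale = max(0, 1 - 2.47/5.4027) = 0.5428
Step 3: prox(x) = [1.15, 2.6978]
||prox(x)|| = 2.9327
Step 4: Proximal objective.
0.5*||prox-x||^2 = 3.0505
lambda*||prox|| = 7.2438
Total = 10.2942


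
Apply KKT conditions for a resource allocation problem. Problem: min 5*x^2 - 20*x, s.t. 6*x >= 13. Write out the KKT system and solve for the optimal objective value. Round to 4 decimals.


Step 1: Try lambda = 0 (constraint inactive).
x_unc = 20/(2*5) = 2.0
Check: 6*2.0 = 12.0 < 13 -- violated!
Step 2: Constraint must be active: 6*x = 13
x* = 13/6 = 2.1667 (rounded; the exact value 13/6 is used below)
lambda = (2*5*(13/6) - 20)/6 = 0.2778
Step 3: Compute optimal value.
f(x*) = 5*(13/6)^2 - 20*(13/6) = -19.8611


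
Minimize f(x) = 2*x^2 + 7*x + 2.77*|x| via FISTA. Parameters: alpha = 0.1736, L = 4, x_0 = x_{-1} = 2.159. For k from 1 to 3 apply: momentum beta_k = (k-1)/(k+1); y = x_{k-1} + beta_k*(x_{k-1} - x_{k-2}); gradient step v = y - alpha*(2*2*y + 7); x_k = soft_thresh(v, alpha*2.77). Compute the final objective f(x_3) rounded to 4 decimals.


FISTA on f(x) = 2*x^2 + 7*x + 2.77*|x|
L = 4, alpha = 0.1736
Iteration 1: beta = 0.0, y = 2.159 + 0.0*(2.159 - 2.159) = 2.159
  grad(y) = 15.636, v = y - alpha*grad = -0.5554
  prox(v) = soft_thresh(-0.5554, 0.4809) = -0.0745
Iteration 2: beta = 0.3333, y = -0.0745 + 0.3333*(-0.0745 - 2.159) = -0.8191
  grad(y) = 3.7238, v = y - alpha*grad = -1.4655
  prox(v) = soft_thresh(-1.4655, 0.4809) = -0.9846
Iteration 3: beta = 0.5, y = -0.9846 + 0.5*(-0.9846 + 0.0745) = -1.4397
  grad(y) = 1.2413, v = y - alpha*grad = -1.6552
  prox(v) = soft_thresh(-1.6552, 0.4809) = -1.1743
f(x_3) = 2*(-1.1743)^2 + 7*(-1.1743) + 2.77*|-1.1743| = -2.2093


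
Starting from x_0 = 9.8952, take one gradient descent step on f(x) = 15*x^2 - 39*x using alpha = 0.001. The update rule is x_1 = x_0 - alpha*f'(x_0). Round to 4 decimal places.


We compute the gradient at x_0 and apply the update.
f'(x) = 30*x - 39
f'(9.8952) = 30*9.8952 - 39 = 257.856
x_1 = 9.8952 - 0.001*257.856 = 9.6373


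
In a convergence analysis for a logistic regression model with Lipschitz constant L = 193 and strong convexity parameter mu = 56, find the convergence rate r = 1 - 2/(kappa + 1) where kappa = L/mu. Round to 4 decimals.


Step 1: Compute the condition number.
kappa = L/mu = 193/56 = 3.4464
Step 2: Compute the convergence rate.
r = 1 - 2/(kappa + 1) = 1 - 2*mu/(L + mu) = (L - mu)/(L + mu) = 137/249 = 0.5502


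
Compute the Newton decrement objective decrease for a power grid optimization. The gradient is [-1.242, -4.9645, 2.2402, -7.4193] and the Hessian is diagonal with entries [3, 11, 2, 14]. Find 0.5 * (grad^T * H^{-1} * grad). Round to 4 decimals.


Step 1: H is diagonal, so H^(-1) * g = [-0.414, -0.4513, 1.1201, -0.53].
Step 2: g^T H^(-1) g = sum_i g_i^2 / H_ii
  = (-1.242)^2/3 + (-4.9645)^2/11 + (2.2402)^2/2 + (-7.4193)^2/14
  = 0.5142 + 2.2406 + 2.5092 + 3.9319 = 9.1959
Step 3: Objective decrease = 0.5 * g^T H^(-1) g = 4.5979


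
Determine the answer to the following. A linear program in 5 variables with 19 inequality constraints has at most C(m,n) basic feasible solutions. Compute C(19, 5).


Each vertex corresponds to some choice of n active constraints out of m, so the number of vertices is at most C(m, n) = m! / (n!(m-n)!).
m = 19, n = 5
Numerator: 19 * 18 * 17 * 16 * 15
Denominator: 5! = 120
C(19, 5) = 11628


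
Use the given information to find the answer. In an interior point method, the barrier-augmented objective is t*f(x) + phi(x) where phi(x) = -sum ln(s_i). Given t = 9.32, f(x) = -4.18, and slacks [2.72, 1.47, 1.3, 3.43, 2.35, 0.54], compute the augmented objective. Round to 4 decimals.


Step 1: Compute log-barrier.
ln values: [1.0006, 0.3853, 0.2624, 1.2326, 0.8544, -0.6162]
phi = -(1.0006 + 0.3853 + 0.2624 + 1.2326 + 0.8544 - 0.6162) = -3.119
Step 2: Compute augmented objective.
t*f(x) = 9.32*-4.18 = -38.9576
Total = -38.9576 - 3.119 = -42.0766


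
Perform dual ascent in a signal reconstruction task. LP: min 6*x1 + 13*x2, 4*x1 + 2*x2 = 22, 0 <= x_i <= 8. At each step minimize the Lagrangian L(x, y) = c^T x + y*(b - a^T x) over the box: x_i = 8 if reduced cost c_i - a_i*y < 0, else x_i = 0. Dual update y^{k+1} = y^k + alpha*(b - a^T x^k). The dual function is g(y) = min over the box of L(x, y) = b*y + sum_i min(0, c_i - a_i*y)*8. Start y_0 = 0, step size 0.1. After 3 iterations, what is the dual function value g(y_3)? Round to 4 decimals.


Dual ascent for LP: min 6*x1 + 13*x2, 4*x1 + 2*x2 = 22, 0 <= x_i <= 8
Step 1: y^k = 0.0, reduced costs: (6.0, 13.0)
  x^k = (0.0, 0.0), subgradient = b - a^T x = 22.0
  y^{k+1} = 0.0 + 0.1*22.0 = 2.2
Step 2: y^k = 2.2, reduced costs: (-2.8, 8.6)
  x^k = (8.0, 0.0), subgradient = b - a^T x = -10.0
  y^{k+1} = 2.2 + 0.1*-10.0 = 1.2
Step 3: y^k = 1.2, reduced costs: (1.2, 10.6)
  x^k = (0.0, 0.0), subgradient = b - a^T x = 22.0
  y^{k+1} = 1.2 + 0.1*22.0 = 3.4
Dual objective at y_3 = 3.4: reduced costs (-7.6, 6.2), box minimizer x = (8.0, 0.0)
g(y_3) = b*y + (c1 - a1*y)*x1 + (c2 - a2*y)*x2 = 22*3.4 + (-7.6)*8.0 + 6.2*0.0 = 74.8 - 60.8 + 0.0 = 14.0


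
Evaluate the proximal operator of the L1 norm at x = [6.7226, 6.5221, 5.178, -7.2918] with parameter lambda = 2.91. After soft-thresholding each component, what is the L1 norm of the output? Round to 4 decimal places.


Soft-thresholding with lambda = 2.91:
prox(6.7226) = sign(6.7226)*max(|6.7226| - 2.91, 0) = 3.8126
prox(6.5221) = sign(6.5221)*max(|6.5221| - 2.91, 0) = 3.6121
prox(5.178) = sign(5.178)*max(|5.178| - 2.91, 0) = 2.268
prox(-7.2918) = sign(-7.2918)*max(|-7.2918| - 2.91, 0) = -4.3818
prox(x) = [3.8126, 3.6121, 2.268, -4.3818]
||prox(x)||_1 = 3.8126 + 3.6121 + 2.268 + 4.3818 = 14.0745


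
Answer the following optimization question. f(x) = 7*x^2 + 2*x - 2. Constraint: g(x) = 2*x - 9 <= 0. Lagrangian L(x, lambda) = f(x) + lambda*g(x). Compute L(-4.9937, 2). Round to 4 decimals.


Step 1: Evaluate f(x).
f(-4.9937) = 7*(-4.9937)^2 + 2*(-4.9937) - 2 = 162.5719
Step 2: Evaluate g(x).
g(-4.9937) = 2*-4.9937 - 9 = -18.9874
Step 3: Compute Lagrangian.
L = 162.5719 + 2*-18.9874 = 124.5971


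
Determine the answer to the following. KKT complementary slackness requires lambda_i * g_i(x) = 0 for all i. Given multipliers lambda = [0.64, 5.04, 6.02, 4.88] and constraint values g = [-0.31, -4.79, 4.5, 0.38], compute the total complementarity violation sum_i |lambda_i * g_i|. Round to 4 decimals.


KKT complementary slackness check:
lambda_1 * g_1 = 0.64 * -0.31 = -0.1984
lambda_2 * g_2 = 5.04 * -4.79 = -24.1416
lambda_3 * g_3 = 6.02 * 4.5 = 27.09
lambda_4 * g_4 = 4.88 * 0.38 = 1.8544
Total violation = 0.1984 + 24.1416 + 27.09 + 1.8544 = 53.2844


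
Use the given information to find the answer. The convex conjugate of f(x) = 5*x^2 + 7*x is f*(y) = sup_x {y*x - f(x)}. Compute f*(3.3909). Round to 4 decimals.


f*(y) = sup_x {y*x - a*x^2 - b*x} = sup_x {(y-b)*x - a*x^2}
FOC: (y - b) - 2a*x = 0 => x* = (y - b)/(2a)
x* = (3.3909 - 7)/(2*5) = -0.3609
f*(3.3909) = (y-b)^2/(4a) = (3.3909 - 7)^2/(4*5)
= 13.0256/20 = 0.6513


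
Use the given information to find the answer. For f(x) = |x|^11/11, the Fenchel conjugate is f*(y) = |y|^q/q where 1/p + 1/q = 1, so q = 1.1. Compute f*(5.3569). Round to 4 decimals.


The conjugate exponent q satisfies 1/p + 1/q = 1.
p = 11, so q = 11/(11 - 1) = 1.1
|y|^q = 5.3569^1.1 = 6.3359
f*(5.3569) = 6.3359 / 1.1 = 5.7599


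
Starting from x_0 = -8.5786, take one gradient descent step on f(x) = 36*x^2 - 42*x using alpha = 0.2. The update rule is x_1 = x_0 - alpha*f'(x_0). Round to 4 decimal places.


We compute the gradient at x_0 and apply the update.
f'(x) = 72*x - 42
f'(-8.5786) = 72*-8.5786 - 42 = -659.6592
x_1 = -8.5786 - 0.2*-659.6592 = 123.3532


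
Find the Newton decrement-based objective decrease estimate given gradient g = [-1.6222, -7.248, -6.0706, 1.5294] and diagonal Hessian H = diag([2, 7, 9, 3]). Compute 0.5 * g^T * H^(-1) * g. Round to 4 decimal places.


Step 1: H is diagonal, so H^(-1) * g = [-0.8111, -1.0354, -0.6745, 0.5098].
Step 2: g^T H^(-1) g = sum_i g_i^2 / H_ii
  = (-1.6222)^2/2 + (-7.248)^2/7 + (-6.0706)^2/9 + (1.5294)^2/3
  = 1.3158 + 7.5048 + 4.0947 + 0.7797 = 13.6949
Step 3: Objective decrease = 0.5 * g^T H^(-1) g = 6.8475


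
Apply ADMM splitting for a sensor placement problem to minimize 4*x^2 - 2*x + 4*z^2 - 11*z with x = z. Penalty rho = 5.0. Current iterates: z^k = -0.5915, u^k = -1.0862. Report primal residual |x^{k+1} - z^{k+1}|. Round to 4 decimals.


ADMM iteration with rho = 5.0, z^k = -0.5915, u^k = -1.0862
Step 1: x-update.
Minimize 4*x^2 - 2*x + (5.0/2)*(x + 0.5915 - 1.0862)^2
FOC: (2*4 + 5.0)*x = 2 + 5.0*(-0.5915 + 1.0862)
x^{k+1} = 0.3441
Step 2: z-update.
Minimize 4*z^2 - 11*z + (5.0/2)*(0.3441 - z - 1.0862)^2
FOC: (2*4 + 5.0)*z = 11 + 5.0*(0.3441 - 1.0862)
z^{k+1} = 0.5607
Step 3: u-update.
u^{k+1} = -1.0862 + 0.3441 - 0.5607 = -1.3028
Step 4: Primal residual = |0.3441 - 0.5607| = 0.2166


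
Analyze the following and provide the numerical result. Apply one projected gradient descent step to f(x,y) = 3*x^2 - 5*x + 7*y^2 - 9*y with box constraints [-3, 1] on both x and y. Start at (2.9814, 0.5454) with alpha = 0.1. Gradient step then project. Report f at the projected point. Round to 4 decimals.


Step 1: Compute gradient at (2.9814, 0.5454).
grad_x = 2*3*2.9814 - 5 = 12.8884
grad_y = 2*7*0.5454 - 9 = -1.3644
Step 2: Gradient step.
x_raw = 2.9814 - 0.1*12.8884 = 1.6926
y_raw = 0.5454 - 0.1*-1.3644 = 0.6818
Step 3: Project onto [-3, 1].
x_proj = clip(1.6926) = 1.0
y_proj = clip(0.6818) = 0.6818
Step 4: Evaluate f.
f(1.0, 0.6818) = -4.8822


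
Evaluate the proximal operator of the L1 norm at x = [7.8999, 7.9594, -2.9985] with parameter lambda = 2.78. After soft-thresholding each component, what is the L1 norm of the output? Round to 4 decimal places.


Soft-thresholding with lambda = 2.78:
prox(7.8999) = sign(7.8999)*max(|7.8999| - 2.78, 0) = 5.1199
prox(7.9594) = sign(7.9594)*max(|7.9594| - 2.78, 0) = 5.1794
prox(-2.9985) = sign(-2.9985)*max(|-2.9985| - 2.78, 0) = -0.2185
prox(x) = [5.1199, 5.1794, -0.2185]
||prox(x)||_1 = 5.1199 + 5.1794 + 0.2185 = 10.5178


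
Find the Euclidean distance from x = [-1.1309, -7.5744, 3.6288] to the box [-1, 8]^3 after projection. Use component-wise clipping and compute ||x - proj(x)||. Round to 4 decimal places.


Project each component onto [-1, 8].
clip(-1.1309) = -1.0, clip(-7.5744) = -1.0, clip(3.6288) = 3.6288
Projection = [-1.0, -1.0, 3.6288]
Squared diffs: [0.0171, 43.2227, 0.0]
Distance = sqrt(43.2398) = 6.5757


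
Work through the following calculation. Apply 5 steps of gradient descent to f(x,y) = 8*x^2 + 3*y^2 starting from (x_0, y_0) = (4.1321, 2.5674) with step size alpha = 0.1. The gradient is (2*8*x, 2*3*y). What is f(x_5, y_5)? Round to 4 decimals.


Gradient descent on f(x,y) = 8*x^2 + 3*y^2.
Starting point: (4.1321, 2.5674), alpha = 0.1
Step 1: grad_x = 2*8*4.1321 = 66.1136, grad_y = 2*3*2.5674 = 15.4044
  x_1 = 4.1321 - 0.1*66.1136 = -2.4793
  y_1 = 2.5674 - 0.1*15.4044 = 1.027
Step 2: grad_x = 2*8*-2.4793 = -39.6682, grad_y = 2*3*1.027 = 6.1618
  x_2 = -2.4793 - 0.1*-39.6682 = 1.4876
  y_2 = 1.027 - 0.1*6.1618 = 0.4108
Step 3: grad_x = 2*8*1.4876 = 23.8009, grad_y = 2*3*0.4108 = 2.4647
  x_3 = 1.4876 - 0.1*23.8009 = -0.8925
  y_3 = 0.4108 - 0.1*2.4647 = 0.1643
Step 4: grad_x = 2*8*-0.8925 = -14.2805, grad_y = 2*3*0.1643 = 0.9859
  x_4 = -0.8925 - 0.1*-14.2805 = 0.5355
  y_4 = 0.1643 - 0.1*0.9859 = 0.0657
Step 5: grad_x = 2*8*0.5355 = 8.5683, grad_y = 2*3*0.0657 = 0.3944
  x_5 = 0.5355 - 0.1*8.5683 = -0.3213
  y_5 = 0.0657 - 0.1*0.3944 = 0.0263
f(-0.3213, 0.0263) = 8*(-0.3213)^2 + 3*0.0263^2 = 0.828


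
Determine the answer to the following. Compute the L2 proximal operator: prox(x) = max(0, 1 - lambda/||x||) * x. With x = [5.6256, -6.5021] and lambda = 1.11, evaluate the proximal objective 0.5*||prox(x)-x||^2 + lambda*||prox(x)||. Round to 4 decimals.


Step 1: Compute ||x||.
||x|| = 8.5979
Step 2: Compute scaling factor.
scale = max(0, 1 - 1.11/8.5979) = 0.8709
Step 3: prox(x) = [4.8993, -5.6627]
||prox(x)|| = 7.4879
Step 4: Proximal objective.
0.5*||prox-x||^2 = 0.6161
lambda*||prox|| = 8.3116
Total = 8.9277


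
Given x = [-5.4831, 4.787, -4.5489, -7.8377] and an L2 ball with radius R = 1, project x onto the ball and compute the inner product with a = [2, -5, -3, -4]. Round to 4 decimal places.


Step 1: Compute ||x|| (intermediates to 6 decimals).
||x|| = sqrt((-5.4831)^2 + 4.787^2 + (-4.5489)^2 + (-7.8377)^2) = 11.623329
Step 2: Project.
Since ||x|| > R, scale = R/||x|| = 1/11.623329 = 0.086034, proj(x) = scale * x
proj(x) = [-0.471733, 0.411845, -0.39136, -0.674309]
Step 3: Dot product.
a^T * proj(x) = 2*(-0.471733) - 5*0.411845 - 3*(-0.39136) - 4*(-0.674309) = 0.8686


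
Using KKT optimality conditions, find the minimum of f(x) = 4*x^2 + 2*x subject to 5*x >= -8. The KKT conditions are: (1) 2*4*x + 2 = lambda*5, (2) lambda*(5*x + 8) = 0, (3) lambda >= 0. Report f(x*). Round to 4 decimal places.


Step 1: Try lambda = 0 (constraint inactive).
Stationarity: 2*4*x + 2 = 0
x* = -2/(2*4) = -0.25
Check constraint: 5*-0.25 = -1.25 >= -8 -- satisfied.
Step 2: Compute optimal value.
f(x*) = 4*(-0.25)^2 + 2*(-0.25) = -0.25


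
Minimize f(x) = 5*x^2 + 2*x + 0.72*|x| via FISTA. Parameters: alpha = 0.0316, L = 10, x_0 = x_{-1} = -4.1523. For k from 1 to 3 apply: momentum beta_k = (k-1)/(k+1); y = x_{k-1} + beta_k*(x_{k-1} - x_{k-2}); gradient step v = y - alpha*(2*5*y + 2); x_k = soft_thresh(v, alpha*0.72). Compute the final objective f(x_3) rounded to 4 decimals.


FISTA on f(x) = 5*x^2 + 2*x + 0.72*|x|
L = 10, alpha = 0.0316
Iteration 1: beta = 0.0, y = -4.1523 + 0.0*(-4.1523 + 4.1523) = -4.1523
  grad(y) = -39.523, v = y - alpha*grad = -2.9034
  prox(v) = soft_thresh(-2.9034, 0.0228) = -2.8806
Iteration 2: beta = 0.3333, y = -2.8806 + 0.3333*(-2.8806 + 4.1523) = -2.4567
  grad(y) = -22.5673, v = y - alpha*grad = -1.7436
  prox(v) = soft_thresh(-1.7436, 0.0228) = -1.7209
Iteration 3: beta = 0.5, y = -1.7209 + 0.5*(-1.7209 + 2.8806) = -1.141
  grad(y) = -9.4096, v = y - alpha*grad = -0.8436
  prox(v) = soft_thresh(-0.8436, 0.0228) = -0.8209
f(x_3) = 5*(-0.8209)^2 + 2*(-0.8209) + 0.72*|-0.8209| = 2.3184


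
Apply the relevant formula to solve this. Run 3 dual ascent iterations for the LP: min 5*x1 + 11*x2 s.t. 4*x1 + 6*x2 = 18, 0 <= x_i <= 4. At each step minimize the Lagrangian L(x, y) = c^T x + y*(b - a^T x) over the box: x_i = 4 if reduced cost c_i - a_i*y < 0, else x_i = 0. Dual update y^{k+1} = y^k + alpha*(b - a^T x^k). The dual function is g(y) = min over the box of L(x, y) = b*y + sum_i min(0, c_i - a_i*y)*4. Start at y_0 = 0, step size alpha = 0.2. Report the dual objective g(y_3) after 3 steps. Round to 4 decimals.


Dual ascent for LP: min 5*x1 + 11*x2, 4*x1 + 6*x2 = 18, 0 <= x_i <= 4
Step 1: y^k = 0.0, reduced costs: (5.0, 11.0)
  x^k = (0.0, 0.0), subgradient = b - a^T x = 18.0
  y^{k+1} = 0.0 + 0.2*18.0 = 3.6
Step 2: y^k = 3.6, reduced costs: (-9.4, -10.6)
  x^k = (4.0, 4.0), subgradient = b - a^T x = -22.0
  y^{k+1} = 3.6 + 0.2*-22.0 = -0.8
Step 3: y^k = -0.8, reduced costs: (8.2, 15.8)
  x^k = (0.0, 0.0), subgradient = b - a^T x = 18.0
  y^{k+1} = -0.8 + 0.2*18.0 = 2.8
Dual objective at y_3 = 2.8: reduced costs (-6.2, -5.8), box minimizer x = (4.0, 4.0)
g(y_3) = b*y + (c1 - a1*y)*x1 + (c2 - a2*y)*x2 = 18*2.8 + (-6.2)*4.0 + (-5.8)*4.0 = 50.4 - 24.8 - 23.2 = 2.4


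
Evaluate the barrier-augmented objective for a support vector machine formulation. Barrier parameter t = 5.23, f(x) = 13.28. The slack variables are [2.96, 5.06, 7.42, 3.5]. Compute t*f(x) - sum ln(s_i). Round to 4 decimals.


Step 1: Compute log-barrier.
ln values: [1.0852, 1.6214, 2.0042, 1.2528]
phi = -(1.0852 + 1.6214 + 2.0042 + 1.2528) = -5.9635
Step 2: Compute augmented objective.
t*f(x) = 5.23*13.28 = 69.4544
Total = 69.4544 - 5.9635 = 63.4909


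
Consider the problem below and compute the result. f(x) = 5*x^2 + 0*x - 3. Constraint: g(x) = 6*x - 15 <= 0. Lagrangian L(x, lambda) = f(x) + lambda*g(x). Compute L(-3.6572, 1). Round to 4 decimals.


Step 1: Evaluate f(x).
f(-3.6572) = 5*(-3.6572)^2 + 0*(-3.6572) - 3 = 63.8756
Step 2: Evaluate g(x).
g(-3.6572) = 6*-3.6572 - 15 = -36.9432
Step 3: Compute Lagrangian.
L = 63.8756 + 1*-36.9432 = 26.9324


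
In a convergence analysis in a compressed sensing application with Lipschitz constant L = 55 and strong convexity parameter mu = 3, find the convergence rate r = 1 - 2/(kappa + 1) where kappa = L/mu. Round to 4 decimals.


Step 1: Compute the condition number.
kappa = L/mu = 55/3 = 18.3333
Step 2: Compute the convergence rate.
r = 1 - 2/(kappa + 1) = 1 - 2*mu/(L + mu) = (L - mu)/(L + mu) = 52/58 = 0.8966


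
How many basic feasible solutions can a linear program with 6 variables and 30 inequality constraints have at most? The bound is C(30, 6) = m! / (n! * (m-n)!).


Each vertex corresponds to some choice of n active constraints out of m, so the number of vertices is at most C(m, n) = m! / (n!(m-n)!).
m = 30, n = 6
Numerator: 30 * 29 * 28 * 27 * 26 * 25
Denominator: 6! = 720
C(30, 6) = 593775


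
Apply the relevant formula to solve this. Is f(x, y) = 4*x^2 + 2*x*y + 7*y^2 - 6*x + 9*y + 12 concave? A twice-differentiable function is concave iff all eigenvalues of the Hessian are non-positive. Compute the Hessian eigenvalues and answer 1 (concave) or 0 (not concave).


The Hessian of f(x,y) = 4*x^2 + 2*x*y + 7*y^2 - 6*x + 9*y + 12 is:
H = [[8, 2], [2, 14]]
Trace = 8 + 14 = 22
Determinant = 8*14 - (2)^2 = 108
Discriminant = (22)^2 - 4*108 = 52.0
Eigenvalues: lambda_1 = 7.3944, lambda_2 = 14.6056
The function is not concave.

0


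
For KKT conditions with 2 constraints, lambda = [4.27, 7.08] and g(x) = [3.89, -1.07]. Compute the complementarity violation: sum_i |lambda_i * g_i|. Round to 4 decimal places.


KKT complementary slackness check:
lambda_1 * g_1 = 4.27 * 3.89 = 16.6103
lambda_2 * g_2 = 7.08 * -1.07 = -7.5756
Total violation = 16.6103 + 7.5756 = 24.1859


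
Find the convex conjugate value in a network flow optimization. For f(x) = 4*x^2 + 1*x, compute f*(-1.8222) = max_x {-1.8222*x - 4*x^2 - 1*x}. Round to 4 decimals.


f*(y) = sup_x {y*x - a*x^2 - b*x} = sup_x {(y-b)*x - a*x^2}
FOC: (y - b) - 2a*x = 0 => x* = (y - b)/(2a)
x* = (-1.8222 - 1)/(2*4) = -0.3528
f*(-1.8222) = (y-b)^2/(4a) = (-1.8222 - 1)^2/(4*4)
= 7.9648/16 = 0.4978


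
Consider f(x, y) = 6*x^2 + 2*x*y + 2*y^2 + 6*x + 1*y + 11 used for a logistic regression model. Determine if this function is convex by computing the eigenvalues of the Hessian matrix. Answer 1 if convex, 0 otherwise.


The Hessian of f(x,y) = 6*x^2 + 2*x*y + 2*y^2 + 6*x + 1*y + 11 is:
H = [[12, 2], [2, 4]]
Trace = 12 + 4 = 16
Determinant = 12*4 - (2)^2 = 44
Discriminant = (16)^2 - 4*44 = 80.0
Eigenvalues: lambda_1 = 3.5279, lambda_2 = 12.4721
The function is convex.

1


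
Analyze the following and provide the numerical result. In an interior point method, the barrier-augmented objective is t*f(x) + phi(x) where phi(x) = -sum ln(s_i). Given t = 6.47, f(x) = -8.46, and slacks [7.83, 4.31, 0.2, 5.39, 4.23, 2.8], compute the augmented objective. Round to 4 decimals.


Step 1: Compute log-barrier.
ln values: [2.058, 1.4609, -1.6094, 1.6845, 1.4422, 1.0296]
phi = -(2.058 + 1.4609 - 1.6094 + 1.6845 + 1.4422 + 1.0296) = -6.0658
Step 2: Compute augmented objective.
t*f(x) = 6.47*-8.46 = -54.7362
Total = -54.7362 - 6.0658 = -60.802


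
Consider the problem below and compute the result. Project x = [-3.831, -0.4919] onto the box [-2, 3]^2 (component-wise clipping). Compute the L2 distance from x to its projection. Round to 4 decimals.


Project each component onto [-2, 3].
clip(-3.831) = -2.0, clip(-0.4919) = -0.4919
Projection = [-2.0, -0.4919]
Squared diffs: [3.3526, 0.0]
Distance = sqrt(3.3526) = 1.831


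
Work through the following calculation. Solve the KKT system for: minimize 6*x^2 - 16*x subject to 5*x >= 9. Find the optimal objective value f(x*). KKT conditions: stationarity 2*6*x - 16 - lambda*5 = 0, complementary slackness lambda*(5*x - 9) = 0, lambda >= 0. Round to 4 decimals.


Step 1: Try lambda = 0 (constraint inactive).
x_unc = 16/(2*6) = 1.3333
Check: 5*1.3333 = 6.6665 < 9 -- violated!
Step 2: Constraint must be active: 5*x = 9
x* = 9/5 = 1.8
lambda = (2*6*1.8 - 16)/5 = 1.12
Step 3: Compute optimal value.
f(x*) = 6*1.8^2 - 16*1.8 = -9.36


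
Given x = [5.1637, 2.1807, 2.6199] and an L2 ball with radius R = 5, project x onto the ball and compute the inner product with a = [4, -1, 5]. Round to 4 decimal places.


Step 1: Compute ||x|| (intermediates to 6 decimals).
||x|| = sqrt(5.1637^2 + 2.1807^2 + 2.6199^2) = 6.187336
Step 2: Project.
Since ||x|| > R, scale = R/||x|| = 5/6.187336 = 0.808102, proj(x) = scale * x
proj(x) = [4.172796, 1.762228, 2.117146]
Step 3: Dot product.
a^T * proj(x) = 4*4.172796 - 1*1.762228 + 5*2.117146 = 25.5147


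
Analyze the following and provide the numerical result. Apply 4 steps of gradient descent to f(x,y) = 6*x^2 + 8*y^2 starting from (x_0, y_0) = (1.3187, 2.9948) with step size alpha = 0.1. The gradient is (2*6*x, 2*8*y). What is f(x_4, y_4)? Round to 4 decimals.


Gradient descent on f(x,y) = 6*x^2 + 8*y^2.
Starting point: (1.3187, 2.9948), alpha = 0.1
Step 1: grad_x = 2*6*1.3187 = 15.8244, grad_y = 2*8*2.9948 = 47.9168
  x_1 = 1.3187 - 0.1*15.8244 = -0.2637
  y_1 = 2.9948 - 0.1*47.9168 = -1.7969
Step 2: grad_x = 2*6*-0.2637 = -3.1649, grad_y = 2*8*-1.7969 = -28.7501
  x_2 = -0.2637 - 0.1*-3.1649 = 0.0527
  y_2 = -1.7969 - 0.1*-28.7501 = 1.0781
Step 3: grad_x = 2*6*0.0527 = 0.633, grad_y = 2*8*1.0781 = 17.25
  x_3 = 0.0527 - 0.1*0.633 = -0.0105
  y_3 = 1.0781 - 0.1*17.25 = -0.6469
Step 4: grad_x = 2*6*-0.0105 = -0.1266, grad_y = 2*8*-0.6469 = -10.35
  x_4 = -0.0105 - 0.1*-0.1266 = 0.0021
  y_4 = -0.6469 - 0.1*-10.35 = 0.3881
f(0.0021, 0.3881) = 6*0.0021^2 + 8*0.3881^2 = 1.2052


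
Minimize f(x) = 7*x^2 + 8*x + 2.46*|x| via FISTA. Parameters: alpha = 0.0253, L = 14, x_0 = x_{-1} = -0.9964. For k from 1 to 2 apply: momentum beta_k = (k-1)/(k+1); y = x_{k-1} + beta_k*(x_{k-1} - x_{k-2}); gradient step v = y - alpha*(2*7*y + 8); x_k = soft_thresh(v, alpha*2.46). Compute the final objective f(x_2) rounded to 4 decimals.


FISTA on f(x) = 7*x^2 + 8*x + 2.46*|x|
L = 14, alpha = 0.0253
Iteration 1: beta = 0.0, y = -0.9964 + 0.0*(-0.9964 + 0.9964) = -0.9964
  grad(y) = -5.9496, v = y - alpha*grad = -0.8459
  prox(v) = soft_thresh(-0.8459, 0.0622) = -0.7836
Iteration 2: beta = 0.3333, y = -0.7836 + 0.3333*(-0.7836 + 0.9964) = -0.7127
  grad(y) = -1.978, v = y - alpha*grad = -0.6627
  prox(v) = soft_thresh(-0.6627, 0.0622) = -0.6004
f(x_2) = 7*(-0.6004)^2 + 8*(-0.6004) + 2.46*|-0.6004| = -0.8028


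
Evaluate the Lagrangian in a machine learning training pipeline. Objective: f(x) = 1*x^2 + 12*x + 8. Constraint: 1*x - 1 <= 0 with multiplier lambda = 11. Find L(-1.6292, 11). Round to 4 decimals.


Step 1: Evaluate f(x).
f(-1.6292) = 1*(-1.6292)^2 + 12*(-1.6292) + 8 = -8.8961
Step 2: Evaluate g(x).
g(-1.6292) = 1*-1.6292 - 1 = -2.6292
Step 3: Compute Lagrangian.
L = -8.8961 + 11*-2.6292 = -37.8173


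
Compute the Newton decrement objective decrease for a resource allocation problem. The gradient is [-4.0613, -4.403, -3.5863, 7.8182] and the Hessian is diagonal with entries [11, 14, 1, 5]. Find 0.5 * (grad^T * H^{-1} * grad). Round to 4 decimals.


Step 1: H is diagonal, so H^(-1) * g = [-0.3692, -0.3145, -3.5863, 1.5636].
Step 2: g^T H^(-1) g = sum_i g_i^2 / H_ii
  = (-4.0613)^2/11 + (-4.403)^2/14 + (-3.5863)^2/1 + (7.8182)^2/5
  = 1.4995 + 1.3847 + 12.8615 + 12.2249 = 27.9706
Step 3: Objective decrease = 0.5 * g^T H^(-1) g = 13.9853


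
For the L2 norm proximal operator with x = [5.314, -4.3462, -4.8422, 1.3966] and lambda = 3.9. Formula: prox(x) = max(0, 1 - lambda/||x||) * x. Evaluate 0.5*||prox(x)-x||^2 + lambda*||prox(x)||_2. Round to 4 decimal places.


Step 1: Compute ||x||.
||x|| = 8.5162
Step 2: Compute scaling factor.
scale = max(0, 1 - 3.9/8.5162) = 0.542
Step 3: prox(x) = [2.8804, -2.3559, -2.6247, 0.757]
||prox(x)|| = 4.6162
Step 4: Proximal objective.
0.5*||prox-x||^2 = 7.605
lambda*||prox|| = 18.0032
Total = 25.6081


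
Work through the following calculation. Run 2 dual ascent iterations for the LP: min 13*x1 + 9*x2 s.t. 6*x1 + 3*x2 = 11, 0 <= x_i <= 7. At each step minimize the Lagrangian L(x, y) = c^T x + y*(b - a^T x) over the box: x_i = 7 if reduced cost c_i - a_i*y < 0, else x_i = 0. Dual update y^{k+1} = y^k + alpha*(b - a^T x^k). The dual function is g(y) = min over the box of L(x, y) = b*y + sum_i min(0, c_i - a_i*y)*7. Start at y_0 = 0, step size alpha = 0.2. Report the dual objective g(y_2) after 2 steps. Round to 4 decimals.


Dual ascent for LP: min 13*x1 + 9*x2, 6*x1 + 3*x2 = 11, 0 <= x_i <= 7
Step 1: y^k = 0.0, reduced costs: (13.0, 9.0)
  x^k = (0.0, 0.0), subgradient = b - a^T x = 11.0
  y^{k+1} = 0.0 + 0.2*11.0 = 2.2
Step 2: y^k = 2.2, reduced costs: (-0.2, 2.4)
  x^k = (7.0, 0.0), subgradient = b - a^T x = -31.0
  y^{k+1} = 2.2 + 0.2*-31.0 = -4.0
Dual objective at y_2 = -4.0: reduced costs (37.0, 21.0), box minimizer x = (0.0, 0.0)
g(y_2) = b*y + (c1 - a1*y)*x1 + (c2 - a2*y)*x2 = 11*(-4.0) + 37.0*0.0 + 21.0*0.0 = -44.0 + 0.0 + 0.0 = -44.0


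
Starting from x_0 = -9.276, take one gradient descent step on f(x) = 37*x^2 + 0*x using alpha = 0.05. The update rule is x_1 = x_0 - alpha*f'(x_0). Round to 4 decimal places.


We compute the gradient at x_0 and apply the update.
f'(x) = 74*x + 0
f'(-9.276) = 74*-9.276 + 0 = -686.424
x_1 = -9.276 - 0.05*-686.424 = 25.0452


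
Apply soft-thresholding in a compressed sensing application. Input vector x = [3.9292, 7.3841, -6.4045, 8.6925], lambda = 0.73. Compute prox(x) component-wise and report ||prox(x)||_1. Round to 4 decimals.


Soft-thresholding with lambda = 0.73:
prox(3.9292) = sign(3.9292)*max(|3.9292| - 0.73, 0) = 3.1992
prox(7.3841) = sign(7.3841)*max(|7.3841| - 0.73, 0) = 6.6541
prox(-6.4045) = sign(-6.4045)*max(|-6.4045| - 0.73, 0) = -5.6745
prox(8.6925) = sign(8.6925)*max(|8.6925| - 0.73, 0) = 7.9625
prox(x) = [3.1992, 6.6541, -5.6745, 7.9625]
||prox(x)||_1 = 3.1992 + 6.6541 + 5.6745 + 7.9625 = 23.4903


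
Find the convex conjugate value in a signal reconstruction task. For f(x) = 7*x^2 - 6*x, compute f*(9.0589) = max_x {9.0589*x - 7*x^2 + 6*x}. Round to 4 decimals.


f*(y) = sup_x {y*x - a*x^2 - b*x} = sup_x {(y-b)*x - a*x^2}
FOC: (y - b) - 2a*x = 0 => x* = (y - b)/(2a)
x* = (9.0589 + 6)/(2*7) = 1.0756
f*(9.0589) = (y-b)^2/(4a) = (9.0589 + 6)^2/(4*7)
= 226.7705/28 = 8.0989


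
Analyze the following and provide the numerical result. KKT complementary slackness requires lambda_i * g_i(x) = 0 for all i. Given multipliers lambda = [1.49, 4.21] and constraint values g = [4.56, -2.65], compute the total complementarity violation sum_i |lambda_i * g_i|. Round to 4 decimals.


KKT complementary slackness check:
lambda_1 * g_1 = 1.49 * 4.56 = 6.7944
lambda_2 * g_2 = 4.21 * -2.65 = -11.1565
Total violation = 6.7944 + 11.1565 = 17.9509


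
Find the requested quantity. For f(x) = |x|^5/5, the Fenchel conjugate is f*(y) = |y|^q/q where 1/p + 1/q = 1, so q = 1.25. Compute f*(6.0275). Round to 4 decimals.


The conjugate exponent q satisfies 1/p + 1/q = 1.
p = 5, so q = 5/(5 - 1) = 1.25
|y|^q = 6.0275^1.25 = 9.4443
f*(6.0275) = 9.4443 / 1.25 = 7.5555


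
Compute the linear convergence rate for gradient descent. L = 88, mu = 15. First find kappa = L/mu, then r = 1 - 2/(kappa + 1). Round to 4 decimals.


Step 1: Compute the condition number.
kappa = L/mu = 88/15 = 5.8667
Step 2: Compute the convergence rate.
r = 1 - 2/(kappa + 1) = 1 - 2*mu/(L + mu) = (L - mu)/(L + mu) = 73/103 = 0.7087


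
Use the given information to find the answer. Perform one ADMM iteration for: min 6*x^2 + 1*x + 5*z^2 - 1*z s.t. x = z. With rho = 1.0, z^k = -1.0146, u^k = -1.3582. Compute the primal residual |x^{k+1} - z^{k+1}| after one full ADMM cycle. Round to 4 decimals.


ADMM iteration with rho = 1.0, z^k = -1.0146, u^k = -1.3582
Step 1: x-update.
Minimize 6*x^2 + 1*x + (1.0/2)*(x + 1.0146 - 1.3582)^2
FOC: (2*6 + 1.0)*x = -1 + 1.0*(-1.0146 + 1.3582)
x^{k+1} = -0.0505
Step 2: z-update.
Minimize 5*z^2 - 1*z + (1.0/2)*(-0.0505 - z - 1.3582)^2
FOC: (2*5 + 1.0)*z = 1 + 1.0*(-0.0505 - 1.3582)
z^{k+1} = -0.0372
Step 3: u-update.
u^{k+1} = -1.3582 - 0.0505 + 0.0372 = -1.3715
Step 4: Primal residual = |-0.0505 + 0.0372| = 0.0133


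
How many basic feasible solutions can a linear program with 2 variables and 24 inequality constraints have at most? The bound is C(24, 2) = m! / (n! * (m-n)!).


Each vertex corresponds to some choice of n active constraints out of m, so the number of vertices is at most C(m, n) = m! / (n!(m-n)!).
m = 24, n = 2
Numerator: 24 * 23
Denominator: 2! = 2
C(24, 2) = 276


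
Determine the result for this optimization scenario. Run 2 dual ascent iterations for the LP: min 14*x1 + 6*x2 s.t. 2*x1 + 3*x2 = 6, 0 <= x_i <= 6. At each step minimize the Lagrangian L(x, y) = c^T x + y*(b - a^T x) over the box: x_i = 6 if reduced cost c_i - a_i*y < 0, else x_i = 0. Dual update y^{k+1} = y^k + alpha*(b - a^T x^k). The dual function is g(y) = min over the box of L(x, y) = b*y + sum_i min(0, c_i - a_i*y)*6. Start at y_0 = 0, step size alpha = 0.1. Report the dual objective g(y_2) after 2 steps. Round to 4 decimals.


Dual ascent for LP: min 14*x1 + 6*x2, 2*x1 + 3*x2 = 6, 0 <= x_i <= 6
Step 1: y^k = 0.0, reduced costs: (14.0, 6.0)
  x^k = (0.0, 0.0), subgradient = b - a^T x = 6.0
  y^{k+1} = 0.0 + 0.1*6.0 = 0.6
Step 2: y^k = 0.6, reduced costs: (12.8, 4.2)
  x^k = (0.0, 0.0), subgradient = b - a^T x = 6.0
  y^{k+1} = 0.6 + 0.1*6.0 = 1.2
Dual objective at y_2 = 1.2: reduced costs (11.6, 2.4), box minimizer x = (0.0, 0.0)
g(y_2) = b*y + (c1 - a1*y)*x1 + (c2 - a2*y)*x2 = 6*1.2 + 11.6*0.0 + 2.4*0.0 = 7.2 + 0.0 + 0.0 = 7.2


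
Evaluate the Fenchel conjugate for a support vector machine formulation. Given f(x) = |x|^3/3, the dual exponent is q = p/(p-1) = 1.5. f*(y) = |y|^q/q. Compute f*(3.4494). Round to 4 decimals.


The conjugate exponent q satisfies 1/p + 1/q = 1.
p = 3, so q = 3/(3 - 1) = 1.5
|y|^q = 3.4494^1.5 = 6.4064
f*(3.4494) = 6.4064 / 1.5 = 4.2709


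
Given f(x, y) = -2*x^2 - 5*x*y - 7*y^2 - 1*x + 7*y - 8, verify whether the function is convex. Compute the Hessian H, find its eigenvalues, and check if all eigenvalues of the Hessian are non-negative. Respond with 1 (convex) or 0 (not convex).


The Hessian of f(x,y) = -2*x^2 - 5*x*y - 7*y^2 - 1*x + 7*y - 8 is:
H = [[-4, -5], [-5, -14]]
Trace = -4 - 14 = -18
Determinant = -4*-14 - (-5)^2 = 31
Discriminant = (-18)^2 - 4*31 = 200.0
Eigenvalues: lambda_1 = -16.0711, lambda_2 = -1.9289
The function is not convex.

0


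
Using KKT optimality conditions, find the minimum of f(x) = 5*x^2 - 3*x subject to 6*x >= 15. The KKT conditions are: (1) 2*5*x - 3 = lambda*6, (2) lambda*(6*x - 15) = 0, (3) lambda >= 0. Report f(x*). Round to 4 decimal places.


Step 1: Try lambda = 0 (constraint inactive).
x_unc = 3/(2*5) = 0.3
Check: 6*0.3 = 1.8 < 15 -- violated!
Step 2: Constraint must be active: 6*x = 15
x* = 15/6 = 2.5
lambda = (2*5*2.5 - 3)/6 = 3.6667
Step 3: Compute optimal value.
f(x*) = 5*2.5^2 - 3*2.5 = 23.75


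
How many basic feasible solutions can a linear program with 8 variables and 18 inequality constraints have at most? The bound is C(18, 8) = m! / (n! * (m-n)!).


Each vertex corresponds to some choice of n active constraints out of m, so the number of vertices is at most C(m, n) = m! / (n!(m-n)!).
m = 18, n = 8
Numerator: 18 * 17 * 16 * 15 * 14 * 13 * 12 * 11
Denominator: 8! = 40320
C(18, 8) = 43758


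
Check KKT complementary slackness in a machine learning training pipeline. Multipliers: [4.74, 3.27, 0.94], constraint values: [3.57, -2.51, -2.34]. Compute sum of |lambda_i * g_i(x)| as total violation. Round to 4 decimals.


KKT complementary slackness check:
lambda_1 * g_1 = 4.74 * 3.57 = 16.9218
lambda_2 * g_2 = 3.27 * -2.51 = -8.2077
lambda_3 * g_3 = 0.94 * -2.34 = -2.1996
Total violation = 16.9218 + 8.2077 + 2.1996 = 27.3291


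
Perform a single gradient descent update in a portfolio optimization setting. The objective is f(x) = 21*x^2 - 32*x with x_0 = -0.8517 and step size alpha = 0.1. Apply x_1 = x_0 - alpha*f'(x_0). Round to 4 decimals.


We compute the gradient at x_0 and apply the update.
f'(x) = 42*x - 32
f'(-0.8517) = 42*-0.8517 - 32 = -67.7714
x_1 = -0.8517 - 0.1*-67.7714 = 5.9254


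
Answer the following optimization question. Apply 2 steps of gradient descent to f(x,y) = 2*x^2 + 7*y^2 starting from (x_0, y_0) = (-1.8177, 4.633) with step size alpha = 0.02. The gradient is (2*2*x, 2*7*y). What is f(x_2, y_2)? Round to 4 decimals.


Gradient descent on f(x,y) = 2*x^2 + 7*y^2.
Starting point: (-1.8177, 4.633), alpha = 0.02
Step 1: grad_x = 2*2*-1.8177 = -7.2708, grad_y = 2*7*4.633 = 64.862
  x_1 = -1.8177 - 0.02*-7.2708 = -1.6723
  y_1 = 4.633 - 0.02*64.862 = 3.3358
Step 2: grad_x = 2*2*-1.6723 = -6.6891, grad_y = 2*7*3.3358 = 46.7006
  x_2 = -1.6723 - 0.02*-6.6891 = -1.5385
  y_2 = 3.3358 - 0.02*46.7006 = 2.4017
f(-1.5385, 2.4017) = 2*(-1.5385)^2 + 7*2.4017^2 = 45.1127


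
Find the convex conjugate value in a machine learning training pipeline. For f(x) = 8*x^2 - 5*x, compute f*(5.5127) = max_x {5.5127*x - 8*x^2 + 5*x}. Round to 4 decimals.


f*(y) = sup_x {y*x - a*x^2 - b*x} = sup_x {(y-b)*x - a*x^2}
FOC: (y - b) - 2a*x = 0 => x* = (y - b)/(2a)
x* = (5.5127 + 5)/(2*8) = 0.657
f*(5.5127) = (y-b)^2/(4a) = (5.5127 + 5)^2/(4*8)
= 110.5169/32 = 3.4537


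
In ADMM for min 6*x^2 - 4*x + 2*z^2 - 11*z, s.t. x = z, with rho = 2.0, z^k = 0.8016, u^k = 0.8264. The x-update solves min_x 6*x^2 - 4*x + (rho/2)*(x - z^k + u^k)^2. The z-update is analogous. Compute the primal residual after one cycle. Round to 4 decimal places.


ADMM iteration with rho = 2.0, z^k = 0.8016, u^k = 0.8264
Step 1: x-update.
Minimize 6*x^2 - 4*x + (2.0/2)*(x - 0.8016 + 0.8264)^2
FOC: (2*6 + 2.0)*x = 4 + 2.0*(0.8016 - 0.8264)
x^{k+1} = 0.2822
Step 2: z-update.
Minimize 2*z^2 - 11*z + (2.0/2)*(0.2822 - z + 0.8264)^2
FOC: (2*2 + 2.0)*z = 11 + 2.0*(0.2822 + 0.8264)
z^{k+1} = 2.2029
Step 3: u-update.
u^{k+1} = 0.8264 + 0.2822 - 2.2029 = -1.0943
Step 4: Primal residual = |0.2822 - 2.2029| = 1.9207


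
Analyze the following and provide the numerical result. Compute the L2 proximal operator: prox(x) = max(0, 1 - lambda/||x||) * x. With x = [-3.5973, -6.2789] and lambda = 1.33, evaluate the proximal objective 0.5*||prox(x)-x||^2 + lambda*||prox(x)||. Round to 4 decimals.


Step 1: Compute ||x||.
||x|| = 7.2364
Step 2: Compute scaling factor.
scale = max(0, 1 - 1.33/7.2364) = 0.8162
Step 3: prox(x) = [-2.9361, -5.1249]
||prox(x)|| = 5.9064
Step 4: Proximal objective.
0.5*||prox-x||^2 = 0.8845
lambda*||prox|| = 7.8555
Total = 8.7399


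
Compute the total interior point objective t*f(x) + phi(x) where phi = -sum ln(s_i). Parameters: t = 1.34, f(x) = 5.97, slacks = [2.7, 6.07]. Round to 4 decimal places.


Step 1: Compute log-barrier.
ln values: [0.9933, 1.8034]
phi = -(0.9933 + 1.8034) = -2.7966
Step 2: Compute augmented objective.
t*f(x) = 1.34*5.97 = 7.9998
Total = 7.9998 - 2.7966 = 5.2032


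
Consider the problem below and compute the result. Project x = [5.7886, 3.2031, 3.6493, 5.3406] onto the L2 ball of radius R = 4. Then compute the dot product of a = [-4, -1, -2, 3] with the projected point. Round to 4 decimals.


Step 1: Compute ||x|| (intermediates to 6 decimals).
||x|| = sqrt(5.7886^2 + 3.2031^2 + 3.6493^2 + 5.3406^2) = 9.252413
Step 2: Project.
Since ||x|| > R, scale = R/||x|| = 4/9.252413 = 0.43232, proj(x) = scale * x
proj(x) = [2.502528, 1.384764, 1.577665, 2.308848]
Step 3: Dot product.
a^T * proj(x) = -4*2.502528 - 1*1.384764 - 2*1.577665 + 3*2.308848 = -7.6237


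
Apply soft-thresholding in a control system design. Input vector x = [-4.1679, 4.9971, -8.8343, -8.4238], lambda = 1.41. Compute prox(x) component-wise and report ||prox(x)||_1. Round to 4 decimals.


Soft-thresholding with lambda = 1.41:
prox(-4.1679) = sign(-4.1679)*max(|-4.1679| - 1.41, 0) = -2.7579
prox(4.9971) = sign(4.9971)*max(|4.9971| - 1.41, 0) = 3.5871
prox(-8.8343) = sign(-8.8343)*max(|-8.8343| - 1.41, 0) = -7.4243
prox(-8.4238) = sign(-8.4238)*max(|-8.4238| - 1.41, 0) = -7.0138
prox(x) = [-2.7579, 3.5871, -7.4243, -7.0138]
||prox(x)||_1 = 2.7579 + 3.5871 + 7.4243 + 7.0138 = 20.7831


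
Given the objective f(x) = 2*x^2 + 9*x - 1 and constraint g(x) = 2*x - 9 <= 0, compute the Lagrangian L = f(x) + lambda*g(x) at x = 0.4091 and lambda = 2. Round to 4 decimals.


Step 1: Evaluate f(x).
f(0.4091) = 2*0.4091^2 + 9*0.4091 - 1 = 3.0166
Step 2: Evaluate g(x).
g(0.4091) = 2*0.4091 - 9 = -8.1818
Step 3: Compute Lagrangian.
L = 3.0166 + 2*-8.1818 = -13.347


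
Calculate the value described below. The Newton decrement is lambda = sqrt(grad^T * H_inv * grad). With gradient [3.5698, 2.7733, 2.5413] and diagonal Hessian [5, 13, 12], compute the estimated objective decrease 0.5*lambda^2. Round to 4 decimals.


Step 1: H is diagonal, so H^(-1) * g = [0.714, 0.2133, 0.2118].
Step 2: g^T H^(-1) g = sum_i g_i^2 / H_ii
  = (3.5698)^2/5 + (2.7733)^2/13 + (2.5413)^2/12
  = 2.5487 + 0.5916 + 0.5382 = 3.6785
Step 3: Objective decrease = 0.5 * g^T H^(-1) g = 1.8393


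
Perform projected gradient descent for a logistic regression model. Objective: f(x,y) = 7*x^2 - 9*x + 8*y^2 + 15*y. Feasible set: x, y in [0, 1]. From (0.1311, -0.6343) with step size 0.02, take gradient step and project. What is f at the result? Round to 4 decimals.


Step 1: Compute gradient at (0.1311, -0.6343).
grad_x = 2*7*0.1311 - 9 = -7.1646
grad_y = 2*8*-0.6343 + 15 = 4.8512
Step 2: Gradient step.
x_raw = 0.1311 - 0.02*-7.1646 = 0.2744
y_raw = -0.6343 - 0.02*4.8512 = -0.7313
Step 3: Project onto [0, 1].
x_proj = clip(0.2744) = 0.2744
y_proj = clip(-0.7313) = 0.0
Step 4: Evaluate f.
f(0.2744, 0.0) = -1.9425


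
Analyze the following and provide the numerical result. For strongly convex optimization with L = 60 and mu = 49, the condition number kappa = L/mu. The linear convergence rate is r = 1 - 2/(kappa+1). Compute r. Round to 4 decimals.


Step 1: Compute the condition number.
kappa = L/mu = 60/49 = 1.2245
Step 2: Compute the convergence rate.
r = 1 - 2/(kappa + 1) = 1 - 2*mu/(L + mu) = (L - mu)/(L + mu) = 11/109 = 0.1009


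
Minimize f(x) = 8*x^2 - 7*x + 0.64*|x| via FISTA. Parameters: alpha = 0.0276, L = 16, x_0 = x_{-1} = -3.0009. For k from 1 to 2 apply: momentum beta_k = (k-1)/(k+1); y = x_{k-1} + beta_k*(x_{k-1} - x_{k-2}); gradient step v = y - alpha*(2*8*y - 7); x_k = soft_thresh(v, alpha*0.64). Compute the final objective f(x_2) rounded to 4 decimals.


FISTA on f(x) = 8*x^2 - 7*x + 0.64*|x|
L = 16, alpha = 0.0276
Iteration 1: beta = 0.0, y = -3.0009 + 0.0*(-3.0009 + 3.0009) = -3.0009
  grad(y) = -55.0144, v = y - alpha*grad = -1.4825
  prox(v) = soft_thresh(-1.4825, 0.0177) = -1.4648
Iteration 2: beta = 0.3333, y = -1.4648 + 0.3333*(-1.4648 + 3.0009) = -0.9528
  grad(y) = -22.2451, v = y - alpha*grad = -0.3389
  prox(v) = soft_thresh(-0.3389, 0.0177) = -0.3212
f(x_2) = 8*(-0.3212)^2 - 7*(-0.3212) + 0.64*|-0.3212| = 3.2792


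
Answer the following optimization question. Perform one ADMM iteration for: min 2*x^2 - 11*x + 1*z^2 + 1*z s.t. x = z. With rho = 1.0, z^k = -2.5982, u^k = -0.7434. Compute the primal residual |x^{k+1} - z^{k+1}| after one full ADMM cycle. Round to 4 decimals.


ADMM iteration with rho = 1.0, z^k = -2.5982, u^k = -0.7434
Step 1: x-update.
Minimize 2*x^2 - 11*x + (1.0/2)*(x + 2.5982 - 0.7434)^2
FOC: (2*2 + 1.0)*x = 11 + 1.0*(-2.5982 + 0.7434)
x^{k+1} = 1.829
Step 2: z-update.
Minimize 1*z^2 + 1*z + (1.0/2)*(1.829 - z - 0.7434)^2
FOC: (2*1 + 1.0)*z = -1 + 1.0*(1.829 - 0.7434)
z^{k+1} = 0.0285
Step 3: u-update.
u^{k+1} = -0.7434 + 1.829 - 0.0285 = 1.0571
Step 4: Primal residual = |1.829 - 0.0285| = 1.8005
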